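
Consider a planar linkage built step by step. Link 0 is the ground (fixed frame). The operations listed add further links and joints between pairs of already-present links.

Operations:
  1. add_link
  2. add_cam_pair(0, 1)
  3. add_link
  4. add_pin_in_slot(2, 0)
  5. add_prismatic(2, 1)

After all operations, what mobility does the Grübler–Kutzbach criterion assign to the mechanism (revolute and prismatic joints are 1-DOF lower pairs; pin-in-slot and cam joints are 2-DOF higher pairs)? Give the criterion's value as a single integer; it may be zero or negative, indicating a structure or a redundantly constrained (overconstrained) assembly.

[1;0;0] (link 0 is ground)
L+ [2;0;0]
C(0,1)∈J2 [2;0;1]
L+ [3;0;1]
PS(2,0)∈J2 [3;0;2]
P(2,1)∈J1 [3;1;2]
mobility = 6 − 2 − 2 = 2

M = 2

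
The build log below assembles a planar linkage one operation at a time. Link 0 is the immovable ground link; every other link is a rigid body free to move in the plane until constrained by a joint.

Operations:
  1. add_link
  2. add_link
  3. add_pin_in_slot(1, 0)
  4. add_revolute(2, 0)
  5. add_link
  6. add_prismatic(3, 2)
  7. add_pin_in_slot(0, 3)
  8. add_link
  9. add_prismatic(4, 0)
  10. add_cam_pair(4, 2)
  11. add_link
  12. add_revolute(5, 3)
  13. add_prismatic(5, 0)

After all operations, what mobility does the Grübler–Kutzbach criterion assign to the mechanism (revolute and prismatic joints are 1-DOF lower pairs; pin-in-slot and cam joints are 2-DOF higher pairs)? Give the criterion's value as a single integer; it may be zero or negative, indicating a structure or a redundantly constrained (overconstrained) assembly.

M = 2

[1;0;0] (link 0 is ground)
L+ [2;0;0]
L+ [3;0;0]
PS(1,0)∈J2 [3;0;1]
R(2,0)∈J1 [3;1;1]
L+ [4;1;1]
P(3,2)∈J1 [4;2;1]
PS(0,3)∈J2 [4;2;2]
L+ [5;2;2]
P(4,0)∈J1 [5;3;2]
C(4,2)∈J2 [5;3;3]
L+ [6;3;3]
R(5,3)∈J1 [6;4;3]
P(5,0)∈J1 [6;5;3]
mobility = 15 − 10 − 3 = 2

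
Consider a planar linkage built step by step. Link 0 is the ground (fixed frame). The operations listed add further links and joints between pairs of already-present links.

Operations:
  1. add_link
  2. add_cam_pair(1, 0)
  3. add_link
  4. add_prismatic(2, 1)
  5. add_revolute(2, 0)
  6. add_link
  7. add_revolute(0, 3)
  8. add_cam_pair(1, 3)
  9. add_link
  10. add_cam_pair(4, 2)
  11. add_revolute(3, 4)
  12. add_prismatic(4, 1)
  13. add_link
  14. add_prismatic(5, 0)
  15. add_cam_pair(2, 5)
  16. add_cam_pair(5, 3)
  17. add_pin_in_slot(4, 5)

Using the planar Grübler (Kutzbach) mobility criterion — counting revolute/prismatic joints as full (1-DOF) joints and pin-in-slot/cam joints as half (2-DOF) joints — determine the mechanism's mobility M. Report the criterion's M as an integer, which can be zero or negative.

M = -3

ground; <1,0,0>
#1 <2,0,0>
C:1↔0 J2 <2,0,1>
#2 <3,0,1>
P:2↔1 J1 <3,1,1>
R:2↔0 J1 <3,2,1>
#3 <4,2,1>
R:0↔3 J1 <4,3,1>
C:1↔3 J2 <4,3,2>
#4 <5,3,2>
C:4↔2 J2 <5,3,3>
R:3↔4 J1 <5,4,3>
P:4↔1 J1 <5,5,3>
#5 <6,5,3>
P:5↔0 J1 <6,6,3>
C:2↔5 J2 <6,6,4>
C:5↔3 J2 <6,6,5>
PS:4↔5 J2 <6,6,6>
3×5 − 2×6 − 1×6 = -3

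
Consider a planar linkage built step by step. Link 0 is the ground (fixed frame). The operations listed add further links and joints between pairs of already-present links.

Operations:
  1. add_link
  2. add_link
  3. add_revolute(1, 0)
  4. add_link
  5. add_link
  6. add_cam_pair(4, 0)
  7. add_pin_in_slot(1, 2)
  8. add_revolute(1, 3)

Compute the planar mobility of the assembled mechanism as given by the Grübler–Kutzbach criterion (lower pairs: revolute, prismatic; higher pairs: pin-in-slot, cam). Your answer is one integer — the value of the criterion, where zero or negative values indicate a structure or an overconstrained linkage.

M = 6

L=1 J1=0 J2=0
add link → L=2 J1=0 J2=0
add link → L=3 J1=0 J2=0
R@1,0 dof=1 J1 → L=3 J1=1 J2=0
add link → L=4 J1=1 J2=0
add link → L=5 J1=1 J2=0
C@4,0 dof=2 J2 → L=5 J1=1 J2=1
PS@1,2 dof=2 J2 → L=5 J1=1 J2=2
R@1,3 dof=1 J1 → L=5 J1=2 J2=2
M=3(L−1)−2J1−J2=3·4−2·2−2=6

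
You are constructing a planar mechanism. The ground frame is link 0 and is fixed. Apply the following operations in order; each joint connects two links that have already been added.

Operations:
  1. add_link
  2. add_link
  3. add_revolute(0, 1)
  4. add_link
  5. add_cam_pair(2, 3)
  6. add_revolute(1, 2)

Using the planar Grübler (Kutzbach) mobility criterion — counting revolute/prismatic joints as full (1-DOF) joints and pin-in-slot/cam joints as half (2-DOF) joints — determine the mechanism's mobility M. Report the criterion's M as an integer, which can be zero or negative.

L=1 J1=0 J2=0
add link → L=2 J1=0 J2=0
add link → L=3 J1=0 J2=0
R@0,1 dof=1 J1 → L=3 J1=1 J2=0
add link → L=4 J1=1 J2=0
C@2,3 dof=2 J2 → L=4 J1=1 J2=1
R@1,2 dof=1 J1 → L=4 J1=2 J2=1
M=3(L−1)−2J1−J2=3·3−2·2−1=4

M = 4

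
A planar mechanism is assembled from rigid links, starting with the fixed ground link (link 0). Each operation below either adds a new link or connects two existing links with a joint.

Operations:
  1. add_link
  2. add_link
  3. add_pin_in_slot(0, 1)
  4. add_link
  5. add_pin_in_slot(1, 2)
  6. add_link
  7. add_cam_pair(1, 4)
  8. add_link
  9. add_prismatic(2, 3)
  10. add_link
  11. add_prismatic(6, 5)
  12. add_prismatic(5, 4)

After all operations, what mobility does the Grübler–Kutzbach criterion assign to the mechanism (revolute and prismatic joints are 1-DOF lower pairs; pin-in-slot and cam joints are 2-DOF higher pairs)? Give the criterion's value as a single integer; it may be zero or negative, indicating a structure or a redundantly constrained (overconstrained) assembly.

M = 9

(L,J1,J2)=(1,0,0); link0 fixed
link1: (2,0,0)
link2: (3,0,0)
PS 0-1 [J2]: (3,0,1)
link3: (4,0,1)
PS 1-2 [J2]: (4,0,2)
link4: (5,0,2)
C 1-4 [J2]: (5,0,3)
link5: (6,0,3)
P 2-3 [J1]: (6,1,3)
link6: (7,1,3)
P 6-5 [J1]: (7,2,3)
P 5-4 [J1]: (7,3,3)
Grübler: 3·6 − 2·3 − 3 = 9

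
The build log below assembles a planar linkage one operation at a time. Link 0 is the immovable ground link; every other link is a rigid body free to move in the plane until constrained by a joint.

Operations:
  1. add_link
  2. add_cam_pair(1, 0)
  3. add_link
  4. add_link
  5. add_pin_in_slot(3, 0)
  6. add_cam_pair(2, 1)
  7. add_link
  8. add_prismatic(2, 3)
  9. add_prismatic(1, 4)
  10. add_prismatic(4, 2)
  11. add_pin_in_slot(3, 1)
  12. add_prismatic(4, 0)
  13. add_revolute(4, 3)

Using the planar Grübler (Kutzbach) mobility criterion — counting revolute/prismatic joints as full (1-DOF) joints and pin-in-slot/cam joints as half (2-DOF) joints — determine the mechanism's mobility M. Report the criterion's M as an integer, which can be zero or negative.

M = -2

[1;0;0] (link 0 is ground)
L+ [2;0;0]
C(1,0)∈J2 [2;0;1]
L+ [3;0;1]
L+ [4;0;1]
PS(3,0)∈J2 [4;0;2]
C(2,1)∈J2 [4;0;3]
L+ [5;0;3]
P(2,3)∈J1 [5;1;3]
P(1,4)∈J1 [5;2;3]
P(4,2)∈J1 [5;3;3]
PS(3,1)∈J2 [5;3;4]
P(4,0)∈J1 [5;4;4]
R(4,3)∈J1 [5;5;4]
mobility = 12 − 10 − 4 = -2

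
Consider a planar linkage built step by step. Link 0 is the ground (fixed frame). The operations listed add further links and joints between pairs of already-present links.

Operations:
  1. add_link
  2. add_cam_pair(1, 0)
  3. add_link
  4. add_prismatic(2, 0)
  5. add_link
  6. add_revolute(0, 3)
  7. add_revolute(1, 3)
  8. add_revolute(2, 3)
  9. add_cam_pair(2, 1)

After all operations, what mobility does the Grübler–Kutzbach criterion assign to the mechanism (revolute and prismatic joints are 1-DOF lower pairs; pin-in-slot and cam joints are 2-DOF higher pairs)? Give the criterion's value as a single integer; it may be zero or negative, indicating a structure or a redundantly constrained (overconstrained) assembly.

M = -1

[1;0;0] (link 0 is ground)
L+ [2;0;0]
C(1,0)∈J2 [2;0;1]
L+ [3;0;1]
P(2,0)∈J1 [3;1;1]
L+ [4;1;1]
R(0,3)∈J1 [4;2;1]
R(1,3)∈J1 [4;3;1]
R(2,3)∈J1 [4;4;1]
C(2,1)∈J2 [4;4;2]
mobility = 9 − 8 − 2 = -1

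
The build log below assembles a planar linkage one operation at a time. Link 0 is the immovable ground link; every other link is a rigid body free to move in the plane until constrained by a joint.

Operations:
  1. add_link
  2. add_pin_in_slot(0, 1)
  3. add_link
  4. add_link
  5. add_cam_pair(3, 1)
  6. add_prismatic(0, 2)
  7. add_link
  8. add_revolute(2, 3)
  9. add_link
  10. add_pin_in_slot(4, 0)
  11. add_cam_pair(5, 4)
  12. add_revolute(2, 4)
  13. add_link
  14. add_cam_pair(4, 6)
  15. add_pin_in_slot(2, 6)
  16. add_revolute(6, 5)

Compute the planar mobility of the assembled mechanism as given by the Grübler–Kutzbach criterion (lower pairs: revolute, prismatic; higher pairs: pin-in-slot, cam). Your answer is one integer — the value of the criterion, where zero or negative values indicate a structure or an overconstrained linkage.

[1;0;0] (link 0 is ground)
L+ [2;0;0]
PS(0,1)∈J2 [2;0;1]
L+ [3;0;1]
L+ [4;0;1]
C(3,1)∈J2 [4;0;2]
P(0,2)∈J1 [4;1;2]
L+ [5;1;2]
R(2,3)∈J1 [5;2;2]
L+ [6;2;2]
PS(4,0)∈J2 [6;2;3]
C(5,4)∈J2 [6;2;4]
R(2,4)∈J1 [6;3;4]
L+ [7;3;4]
C(4,6)∈J2 [7;3;5]
PS(2,6)∈J2 [7;3;6]
R(6,5)∈J1 [7;4;6]
mobility = 18 − 8 − 6 = 4

M = 4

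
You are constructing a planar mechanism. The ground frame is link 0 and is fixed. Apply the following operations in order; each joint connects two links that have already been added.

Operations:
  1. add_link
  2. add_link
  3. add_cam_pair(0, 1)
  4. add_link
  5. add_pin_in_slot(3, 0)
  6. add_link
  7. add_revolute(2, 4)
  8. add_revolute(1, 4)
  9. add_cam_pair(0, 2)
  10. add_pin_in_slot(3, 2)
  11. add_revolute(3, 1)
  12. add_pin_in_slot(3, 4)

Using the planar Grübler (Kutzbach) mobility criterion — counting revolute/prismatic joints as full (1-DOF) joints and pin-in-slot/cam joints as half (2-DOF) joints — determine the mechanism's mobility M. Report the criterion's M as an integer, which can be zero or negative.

M = 1

ground; <1,0,0>
#1 <2,0,0>
#2 <3,0,0>
C:0↔1 J2 <3,0,1>
#3 <4,0,1>
PS:3↔0 J2 <4,0,2>
#4 <5,0,2>
R:2↔4 J1 <5,1,2>
R:1↔4 J1 <5,2,2>
C:0↔2 J2 <5,2,3>
PS:3↔2 J2 <5,2,4>
R:3↔1 J1 <5,3,4>
PS:3↔4 J2 <5,3,5>
3×4 − 2×3 − 1×5 = 1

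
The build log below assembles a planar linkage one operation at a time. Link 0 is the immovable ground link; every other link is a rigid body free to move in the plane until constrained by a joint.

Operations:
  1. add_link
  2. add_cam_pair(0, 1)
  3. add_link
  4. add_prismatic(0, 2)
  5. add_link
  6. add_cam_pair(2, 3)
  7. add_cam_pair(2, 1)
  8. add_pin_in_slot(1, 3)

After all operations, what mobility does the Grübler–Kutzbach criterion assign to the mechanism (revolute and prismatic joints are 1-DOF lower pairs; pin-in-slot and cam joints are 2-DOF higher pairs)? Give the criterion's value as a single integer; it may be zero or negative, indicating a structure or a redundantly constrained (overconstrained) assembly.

M = 3

ground; <1,0,0>
#1 <2,0,0>
C:0↔1 J2 <2,0,1>
#2 <3,0,1>
P:0↔2 J1 <3,1,1>
#3 <4,1,1>
C:2↔3 J2 <4,1,2>
C:2↔1 J2 <4,1,3>
PS:1↔3 J2 <4,1,4>
3×3 − 2×1 − 1×4 = 3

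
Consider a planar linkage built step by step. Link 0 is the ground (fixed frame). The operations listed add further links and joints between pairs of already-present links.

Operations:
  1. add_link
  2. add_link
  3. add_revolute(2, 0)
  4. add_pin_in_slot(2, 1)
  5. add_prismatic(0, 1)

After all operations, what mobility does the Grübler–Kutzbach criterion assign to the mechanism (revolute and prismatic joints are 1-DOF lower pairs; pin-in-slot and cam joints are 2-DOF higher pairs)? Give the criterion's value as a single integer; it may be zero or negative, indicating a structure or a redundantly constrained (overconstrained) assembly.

(L,J1,J2)=(1,0,0); link0 fixed
link1: (2,0,0)
link2: (3,0,0)
R 2-0 [J1]: (3,1,0)
PS 2-1 [J2]: (3,1,1)
P 0-1 [J1]: (3,2,1)
Grübler: 3·2 − 2·2 − 1 = 1

M = 1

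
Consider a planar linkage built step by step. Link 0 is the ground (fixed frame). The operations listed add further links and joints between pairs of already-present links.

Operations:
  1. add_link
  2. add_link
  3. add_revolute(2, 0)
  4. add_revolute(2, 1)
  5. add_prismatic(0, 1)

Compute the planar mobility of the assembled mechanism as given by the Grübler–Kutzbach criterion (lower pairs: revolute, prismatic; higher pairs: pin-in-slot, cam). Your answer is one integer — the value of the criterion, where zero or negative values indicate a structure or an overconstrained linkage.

M = 0

L=1 J1=0 J2=0
add link → L=2 J1=0 J2=0
add link → L=3 J1=0 J2=0
R@2,0 dof=1 J1 → L=3 J1=1 J2=0
R@2,1 dof=1 J1 → L=3 J1=2 J2=0
P@0,1 dof=1 J1 → L=3 J1=3 J2=0
M=3(L−1)−2J1−J2=3·2−2·3−0=0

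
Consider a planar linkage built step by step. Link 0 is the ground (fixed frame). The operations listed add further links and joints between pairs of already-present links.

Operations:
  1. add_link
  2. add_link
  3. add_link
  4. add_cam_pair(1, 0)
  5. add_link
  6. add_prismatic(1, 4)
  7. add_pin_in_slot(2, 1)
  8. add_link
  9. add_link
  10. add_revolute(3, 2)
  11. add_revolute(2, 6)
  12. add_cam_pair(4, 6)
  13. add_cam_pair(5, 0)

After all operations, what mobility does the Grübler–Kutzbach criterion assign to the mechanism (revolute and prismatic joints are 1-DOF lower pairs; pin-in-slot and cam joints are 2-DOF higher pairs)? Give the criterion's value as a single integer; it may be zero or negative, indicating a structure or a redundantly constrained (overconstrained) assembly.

L=1 J1=0 J2=0
add link → L=2 J1=0 J2=0
add link → L=3 J1=0 J2=0
add link → L=4 J1=0 J2=0
C@1,0 dof=2 J2 → L=4 J1=0 J2=1
add link → L=5 J1=0 J2=1
P@1,4 dof=1 J1 → L=5 J1=1 J2=1
PS@2,1 dof=2 J2 → L=5 J1=1 J2=2
add link → L=6 J1=1 J2=2
add link → L=7 J1=1 J2=2
R@3,2 dof=1 J1 → L=7 J1=2 J2=2
R@2,6 dof=1 J1 → L=7 J1=3 J2=2
C@4,6 dof=2 J2 → L=7 J1=3 J2=3
C@5,0 dof=2 J2 → L=7 J1=3 J2=4
M=3(L−1)−2J1−J2=3·6−2·3−4=8

M = 8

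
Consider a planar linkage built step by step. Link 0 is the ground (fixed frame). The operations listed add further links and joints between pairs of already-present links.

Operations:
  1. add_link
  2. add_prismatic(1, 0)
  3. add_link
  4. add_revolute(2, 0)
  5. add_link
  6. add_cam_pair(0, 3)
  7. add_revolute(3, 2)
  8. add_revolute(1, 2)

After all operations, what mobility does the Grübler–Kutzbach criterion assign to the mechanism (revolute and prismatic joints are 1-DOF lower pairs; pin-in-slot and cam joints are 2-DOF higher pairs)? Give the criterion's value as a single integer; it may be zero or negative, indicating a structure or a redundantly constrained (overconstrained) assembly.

M = 0

[1;0;0] (link 0 is ground)
L+ [2;0;0]
P(1,0)∈J1 [2;1;0]
L+ [3;1;0]
R(2,0)∈J1 [3;2;0]
L+ [4;2;0]
C(0,3)∈J2 [4;2;1]
R(3,2)∈J1 [4;3;1]
R(1,2)∈J1 [4;4;1]
mobility = 9 − 8 − 1 = 0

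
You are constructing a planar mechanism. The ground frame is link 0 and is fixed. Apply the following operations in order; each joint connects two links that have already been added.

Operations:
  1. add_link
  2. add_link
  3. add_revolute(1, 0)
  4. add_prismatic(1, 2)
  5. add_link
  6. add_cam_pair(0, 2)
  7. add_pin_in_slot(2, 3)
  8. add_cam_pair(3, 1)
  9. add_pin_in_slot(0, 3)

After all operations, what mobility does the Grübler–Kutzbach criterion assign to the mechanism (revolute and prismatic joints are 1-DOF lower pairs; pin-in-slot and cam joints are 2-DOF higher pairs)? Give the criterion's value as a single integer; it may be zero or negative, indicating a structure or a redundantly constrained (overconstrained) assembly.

(L,J1,J2)=(1,0,0); link0 fixed
link1: (2,0,0)
link2: (3,0,0)
R 1-0 [J1]: (3,1,0)
P 1-2 [J1]: (3,2,0)
link3: (4,2,0)
C 0-2 [J2]: (4,2,1)
PS 2-3 [J2]: (4,2,2)
C 3-1 [J2]: (4,2,3)
PS 0-3 [J2]: (4,2,4)
Grübler: 3·3 − 2·2 − 4 = 1

M = 1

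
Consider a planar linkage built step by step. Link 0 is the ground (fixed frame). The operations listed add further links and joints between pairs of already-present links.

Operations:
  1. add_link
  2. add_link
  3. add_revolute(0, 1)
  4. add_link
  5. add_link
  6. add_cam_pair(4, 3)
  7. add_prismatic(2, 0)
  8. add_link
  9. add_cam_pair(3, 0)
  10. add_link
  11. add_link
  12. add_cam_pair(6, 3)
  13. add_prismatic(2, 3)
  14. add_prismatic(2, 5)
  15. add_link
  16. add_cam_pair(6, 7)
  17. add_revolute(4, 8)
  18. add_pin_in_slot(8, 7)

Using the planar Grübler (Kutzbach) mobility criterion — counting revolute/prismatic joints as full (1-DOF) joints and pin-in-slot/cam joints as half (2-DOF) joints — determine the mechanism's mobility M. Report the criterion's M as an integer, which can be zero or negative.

M = 9

L=1 J1=0 J2=0
add link → L=2 J1=0 J2=0
add link → L=3 J1=0 J2=0
R@0,1 dof=1 J1 → L=3 J1=1 J2=0
add link → L=4 J1=1 J2=0
add link → L=5 J1=1 J2=0
C@4,3 dof=2 J2 → L=5 J1=1 J2=1
P@2,0 dof=1 J1 → L=5 J1=2 J2=1
add link → L=6 J1=2 J2=1
C@3,0 dof=2 J2 → L=6 J1=2 J2=2
add link → L=7 J1=2 J2=2
add link → L=8 J1=2 J2=2
C@6,3 dof=2 J2 → L=8 J1=2 J2=3
P@2,3 dof=1 J1 → L=8 J1=3 J2=3
P@2,5 dof=1 J1 → L=8 J1=4 J2=3
add link → L=9 J1=4 J2=3
C@6,7 dof=2 J2 → L=9 J1=4 J2=4
R@4,8 dof=1 J1 → L=9 J1=5 J2=4
PS@8,7 dof=2 J2 → L=9 J1=5 J2=5
M=3(L−1)−2J1−J2=3·8−2·5−5=9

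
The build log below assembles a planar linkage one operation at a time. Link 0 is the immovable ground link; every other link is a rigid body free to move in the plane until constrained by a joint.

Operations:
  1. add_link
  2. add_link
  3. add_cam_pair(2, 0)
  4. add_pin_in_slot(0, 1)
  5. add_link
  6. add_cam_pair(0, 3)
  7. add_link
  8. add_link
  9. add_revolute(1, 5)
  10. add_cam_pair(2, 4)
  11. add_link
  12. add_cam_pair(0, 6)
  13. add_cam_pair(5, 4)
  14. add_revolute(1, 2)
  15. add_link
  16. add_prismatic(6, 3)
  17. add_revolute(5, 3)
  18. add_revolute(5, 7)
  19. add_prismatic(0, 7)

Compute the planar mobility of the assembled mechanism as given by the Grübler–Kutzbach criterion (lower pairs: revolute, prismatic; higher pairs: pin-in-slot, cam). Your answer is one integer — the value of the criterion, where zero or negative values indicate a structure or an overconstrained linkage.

M = 3

L=1 J1=0 J2=0
add link → L=2 J1=0 J2=0
add link → L=3 J1=0 J2=0
C@2,0 dof=2 J2 → L=3 J1=0 J2=1
PS@0,1 dof=2 J2 → L=3 J1=0 J2=2
add link → L=4 J1=0 J2=2
C@0,3 dof=2 J2 → L=4 J1=0 J2=3
add link → L=5 J1=0 J2=3
add link → L=6 J1=0 J2=3
R@1,5 dof=1 J1 → L=6 J1=1 J2=3
C@2,4 dof=2 J2 → L=6 J1=1 J2=4
add link → L=7 J1=1 J2=4
C@0,6 dof=2 J2 → L=7 J1=1 J2=5
C@5,4 dof=2 J2 → L=7 J1=1 J2=6
R@1,2 dof=1 J1 → L=7 J1=2 J2=6
add link → L=8 J1=2 J2=6
P@6,3 dof=1 J1 → L=8 J1=3 J2=6
R@5,3 dof=1 J1 → L=8 J1=4 J2=6
R@5,7 dof=1 J1 → L=8 J1=5 J2=6
P@0,7 dof=1 J1 → L=8 J1=6 J2=6
M=3(L−1)−2J1−J2=3·7−2·6−6=3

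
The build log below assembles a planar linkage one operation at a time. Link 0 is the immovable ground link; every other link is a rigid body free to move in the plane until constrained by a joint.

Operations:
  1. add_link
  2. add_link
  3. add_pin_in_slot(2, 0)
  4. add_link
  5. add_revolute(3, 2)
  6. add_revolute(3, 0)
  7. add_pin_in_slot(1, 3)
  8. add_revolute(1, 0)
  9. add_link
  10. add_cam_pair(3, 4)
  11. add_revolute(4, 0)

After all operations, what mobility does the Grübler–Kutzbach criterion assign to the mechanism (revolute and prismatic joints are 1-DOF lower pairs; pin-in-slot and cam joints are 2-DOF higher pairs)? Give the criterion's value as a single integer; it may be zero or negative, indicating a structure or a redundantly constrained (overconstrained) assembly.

M = 1

ground; <1,0,0>
#1 <2,0,0>
#2 <3,0,0>
PS:2↔0 J2 <3,0,1>
#3 <4,0,1>
R:3↔2 J1 <4,1,1>
R:3↔0 J1 <4,2,1>
PS:1↔3 J2 <4,2,2>
R:1↔0 J1 <4,3,2>
#4 <5,3,2>
C:3↔4 J2 <5,3,3>
R:4↔0 J1 <5,4,3>
3×4 − 2×4 − 1×3 = 1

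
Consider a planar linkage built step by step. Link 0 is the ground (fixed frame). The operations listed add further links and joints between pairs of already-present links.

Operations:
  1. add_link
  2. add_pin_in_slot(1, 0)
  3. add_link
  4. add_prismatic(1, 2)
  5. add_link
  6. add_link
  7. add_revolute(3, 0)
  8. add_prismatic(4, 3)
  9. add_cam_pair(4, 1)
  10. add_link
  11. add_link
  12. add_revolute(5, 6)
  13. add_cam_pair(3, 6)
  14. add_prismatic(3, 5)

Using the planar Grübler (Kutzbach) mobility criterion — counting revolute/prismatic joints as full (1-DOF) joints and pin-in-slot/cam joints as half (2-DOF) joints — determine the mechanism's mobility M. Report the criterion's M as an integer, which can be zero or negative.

M = 5

(L,J1,J2)=(1,0,0); link0 fixed
link1: (2,0,0)
PS 1-0 [J2]: (2,0,1)
link2: (3,0,1)
P 1-2 [J1]: (3,1,1)
link3: (4,1,1)
link4: (5,1,1)
R 3-0 [J1]: (5,2,1)
P 4-3 [J1]: (5,3,1)
C 4-1 [J2]: (5,3,2)
link5: (6,3,2)
link6: (7,3,2)
R 5-6 [J1]: (7,4,2)
C 3-6 [J2]: (7,4,3)
P 3-5 [J1]: (7,5,3)
Grübler: 3·6 − 2·5 − 3 = 5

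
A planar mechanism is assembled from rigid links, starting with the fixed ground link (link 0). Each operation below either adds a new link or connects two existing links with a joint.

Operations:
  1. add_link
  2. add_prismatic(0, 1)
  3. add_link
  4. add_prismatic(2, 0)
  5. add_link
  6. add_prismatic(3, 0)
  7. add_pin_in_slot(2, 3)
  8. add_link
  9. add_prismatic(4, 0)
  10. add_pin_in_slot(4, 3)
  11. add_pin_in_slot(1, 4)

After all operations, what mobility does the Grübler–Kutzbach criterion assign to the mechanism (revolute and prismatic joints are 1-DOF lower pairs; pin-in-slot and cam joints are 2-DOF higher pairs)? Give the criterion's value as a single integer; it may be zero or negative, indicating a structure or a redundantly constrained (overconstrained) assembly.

(L,J1,J2)=(1,0,0); link0 fixed
link1: (2,0,0)
P 0-1 [J1]: (2,1,0)
link2: (3,1,0)
P 2-0 [J1]: (3,2,0)
link3: (4,2,0)
P 3-0 [J1]: (4,3,0)
PS 2-3 [J2]: (4,3,1)
link4: (5,3,1)
P 4-0 [J1]: (5,4,1)
PS 4-3 [J2]: (5,4,2)
PS 1-4 [J2]: (5,4,3)
Grübler: 3·4 − 2·4 − 3 = 1

M = 1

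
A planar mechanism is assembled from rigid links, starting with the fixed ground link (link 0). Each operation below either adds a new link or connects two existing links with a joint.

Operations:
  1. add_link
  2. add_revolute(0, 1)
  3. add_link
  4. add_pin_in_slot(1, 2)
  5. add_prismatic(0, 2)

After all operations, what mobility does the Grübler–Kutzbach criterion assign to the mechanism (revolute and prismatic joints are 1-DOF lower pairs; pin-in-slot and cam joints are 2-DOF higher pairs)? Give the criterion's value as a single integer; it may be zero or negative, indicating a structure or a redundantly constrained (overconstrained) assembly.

M = 1

L=1 J1=0 J2=0
add link → L=2 J1=0 J2=0
R@0,1 dof=1 J1 → L=2 J1=1 J2=0
add link → L=3 J1=1 J2=0
PS@1,2 dof=2 J2 → L=3 J1=1 J2=1
P@0,2 dof=1 J1 → L=3 J1=2 J2=1
M=3(L−1)−2J1−J2=3·2−2·2−1=1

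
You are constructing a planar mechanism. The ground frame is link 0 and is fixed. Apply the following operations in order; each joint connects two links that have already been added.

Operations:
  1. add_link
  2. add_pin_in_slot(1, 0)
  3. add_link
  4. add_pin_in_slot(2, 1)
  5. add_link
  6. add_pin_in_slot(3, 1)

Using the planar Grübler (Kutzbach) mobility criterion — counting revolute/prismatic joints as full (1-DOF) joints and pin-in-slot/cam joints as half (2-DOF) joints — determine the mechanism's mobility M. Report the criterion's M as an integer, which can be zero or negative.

M = 6

ground; <1,0,0>
#1 <2,0,0>
PS:1↔0 J2 <2,0,1>
#2 <3,0,1>
PS:2↔1 J2 <3,0,2>
#3 <4,0,2>
PS:3↔1 J2 <4,0,3>
3×3 − 2×0 − 1×3 = 6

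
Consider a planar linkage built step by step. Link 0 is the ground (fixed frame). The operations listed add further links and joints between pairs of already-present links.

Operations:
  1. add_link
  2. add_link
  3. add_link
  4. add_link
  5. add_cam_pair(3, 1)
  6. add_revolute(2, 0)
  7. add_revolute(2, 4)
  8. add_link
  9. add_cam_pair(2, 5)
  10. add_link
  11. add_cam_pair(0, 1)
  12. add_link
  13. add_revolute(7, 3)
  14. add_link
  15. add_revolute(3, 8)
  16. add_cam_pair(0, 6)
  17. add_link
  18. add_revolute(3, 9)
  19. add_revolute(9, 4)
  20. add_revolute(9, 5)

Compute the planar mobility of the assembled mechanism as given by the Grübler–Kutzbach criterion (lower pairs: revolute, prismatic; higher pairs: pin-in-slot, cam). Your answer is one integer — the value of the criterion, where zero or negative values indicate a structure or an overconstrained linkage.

ground; <1,0,0>
#1 <2,0,0>
#2 <3,0,0>
#3 <4,0,0>
#4 <5,0,0>
C:3↔1 J2 <5,0,1>
R:2↔0 J1 <5,1,1>
R:2↔4 J1 <5,2,1>
#5 <6,2,1>
C:2↔5 J2 <6,2,2>
#6 <7,2,2>
C:0↔1 J2 <7,2,3>
#7 <8,2,3>
R:7↔3 J1 <8,3,3>
#8 <9,3,3>
R:3↔8 J1 <9,4,3>
C:0↔6 J2 <9,4,4>
#9 <10,4,4>
R:3↔9 J1 <10,5,4>
R:9↔4 J1 <10,6,4>
R:9↔5 J1 <10,7,4>
3×9 − 2×7 − 1×4 = 9

M = 9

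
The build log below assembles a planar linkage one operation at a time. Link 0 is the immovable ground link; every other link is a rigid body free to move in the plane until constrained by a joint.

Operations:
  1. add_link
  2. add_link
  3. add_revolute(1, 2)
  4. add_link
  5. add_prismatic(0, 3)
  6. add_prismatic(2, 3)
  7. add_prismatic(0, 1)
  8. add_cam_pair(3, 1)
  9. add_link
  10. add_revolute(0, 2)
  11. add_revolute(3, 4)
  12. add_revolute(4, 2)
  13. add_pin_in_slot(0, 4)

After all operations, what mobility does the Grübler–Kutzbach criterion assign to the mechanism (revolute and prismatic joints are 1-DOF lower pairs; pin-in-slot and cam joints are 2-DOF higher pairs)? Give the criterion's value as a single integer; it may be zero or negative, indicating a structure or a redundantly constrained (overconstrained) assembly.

L=1 J1=0 J2=0
add link → L=2 J1=0 J2=0
add link → L=3 J1=0 J2=0
R@1,2 dof=1 J1 → L=3 J1=1 J2=0
add link → L=4 J1=1 J2=0
P@0,3 dof=1 J1 → L=4 J1=2 J2=0
P@2,3 dof=1 J1 → L=4 J1=3 J2=0
P@0,1 dof=1 J1 → L=4 J1=4 J2=0
C@3,1 dof=2 J2 → L=4 J1=4 J2=1
add link → L=5 J1=4 J2=1
R@0,2 dof=1 J1 → L=5 J1=5 J2=1
R@3,4 dof=1 J1 → L=5 J1=6 J2=1
R@4,2 dof=1 J1 → L=5 J1=7 J2=1
PS@0,4 dof=2 J2 → L=5 J1=7 J2=2
M=3(L−1)−2J1−J2=3·4−2·7−2=-4

M = -4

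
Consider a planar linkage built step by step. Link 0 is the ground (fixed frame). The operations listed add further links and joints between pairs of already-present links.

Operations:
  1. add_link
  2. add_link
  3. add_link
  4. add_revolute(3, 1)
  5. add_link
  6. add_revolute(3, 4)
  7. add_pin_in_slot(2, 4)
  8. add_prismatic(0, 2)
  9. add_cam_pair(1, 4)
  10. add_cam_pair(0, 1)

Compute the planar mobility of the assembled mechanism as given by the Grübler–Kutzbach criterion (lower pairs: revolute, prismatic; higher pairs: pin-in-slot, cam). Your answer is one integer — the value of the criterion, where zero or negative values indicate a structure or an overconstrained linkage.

L=1 J1=0 J2=0
add link → L=2 J1=0 J2=0
add link → L=3 J1=0 J2=0
add link → L=4 J1=0 J2=0
R@3,1 dof=1 J1 → L=4 J1=1 J2=0
add link → L=5 J1=1 J2=0
R@3,4 dof=1 J1 → L=5 J1=2 J2=0
PS@2,4 dof=2 J2 → L=5 J1=2 J2=1
P@0,2 dof=1 J1 → L=5 J1=3 J2=1
C@1,4 dof=2 J2 → L=5 J1=3 J2=2
C@0,1 dof=2 J2 → L=5 J1=3 J2=3
M=3(L−1)−2J1−J2=3·4−2·3−3=3

M = 3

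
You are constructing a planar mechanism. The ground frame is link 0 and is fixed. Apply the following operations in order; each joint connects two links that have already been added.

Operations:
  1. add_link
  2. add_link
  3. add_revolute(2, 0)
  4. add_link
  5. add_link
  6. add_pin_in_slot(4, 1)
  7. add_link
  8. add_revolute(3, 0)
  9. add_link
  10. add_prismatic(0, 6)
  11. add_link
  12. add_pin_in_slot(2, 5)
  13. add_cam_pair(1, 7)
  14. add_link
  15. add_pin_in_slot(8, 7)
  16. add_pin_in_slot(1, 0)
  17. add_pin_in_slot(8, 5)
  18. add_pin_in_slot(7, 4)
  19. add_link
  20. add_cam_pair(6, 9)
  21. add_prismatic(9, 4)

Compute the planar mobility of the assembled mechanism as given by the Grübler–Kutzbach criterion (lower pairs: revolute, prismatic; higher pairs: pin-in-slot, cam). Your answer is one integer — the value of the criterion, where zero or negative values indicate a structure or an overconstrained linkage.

M = 11

L=1 J1=0 J2=0
add link → L=2 J1=0 J2=0
add link → L=3 J1=0 J2=0
R@2,0 dof=1 J1 → L=3 J1=1 J2=0
add link → L=4 J1=1 J2=0
add link → L=5 J1=1 J2=0
PS@4,1 dof=2 J2 → L=5 J1=1 J2=1
add link → L=6 J1=1 J2=1
R@3,0 dof=1 J1 → L=6 J1=2 J2=1
add link → L=7 J1=2 J2=1
P@0,6 dof=1 J1 → L=7 J1=3 J2=1
add link → L=8 J1=3 J2=1
PS@2,5 dof=2 J2 → L=8 J1=3 J2=2
C@1,7 dof=2 J2 → L=8 J1=3 J2=3
add link → L=9 J1=3 J2=3
PS@8,7 dof=2 J2 → L=9 J1=3 J2=4
PS@1,0 dof=2 J2 → L=9 J1=3 J2=5
PS@8,5 dof=2 J2 → L=9 J1=3 J2=6
PS@7,4 dof=2 J2 → L=9 J1=3 J2=7
add link → L=10 J1=3 J2=7
C@6,9 dof=2 J2 → L=10 J1=3 J2=8
P@9,4 dof=1 J1 → L=10 J1=4 J2=8
M=3(L−1)−2J1−J2=3·9−2·4−8=11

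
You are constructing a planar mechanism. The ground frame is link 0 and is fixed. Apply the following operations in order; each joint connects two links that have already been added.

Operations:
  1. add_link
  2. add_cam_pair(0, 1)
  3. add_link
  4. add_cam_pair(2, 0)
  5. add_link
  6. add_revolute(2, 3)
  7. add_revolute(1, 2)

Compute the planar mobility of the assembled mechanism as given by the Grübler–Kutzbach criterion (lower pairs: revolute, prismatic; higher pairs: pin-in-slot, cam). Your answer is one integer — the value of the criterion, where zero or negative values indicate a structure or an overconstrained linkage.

(L,J1,J2)=(1,0,0); link0 fixed
link1: (2,0,0)
C 0-1 [J2]: (2,0,1)
link2: (3,0,1)
C 2-0 [J2]: (3,0,2)
link3: (4,0,2)
R 2-3 [J1]: (4,1,2)
R 1-2 [J1]: (4,2,2)
Grübler: 3·3 − 2·2 − 2 = 3

M = 3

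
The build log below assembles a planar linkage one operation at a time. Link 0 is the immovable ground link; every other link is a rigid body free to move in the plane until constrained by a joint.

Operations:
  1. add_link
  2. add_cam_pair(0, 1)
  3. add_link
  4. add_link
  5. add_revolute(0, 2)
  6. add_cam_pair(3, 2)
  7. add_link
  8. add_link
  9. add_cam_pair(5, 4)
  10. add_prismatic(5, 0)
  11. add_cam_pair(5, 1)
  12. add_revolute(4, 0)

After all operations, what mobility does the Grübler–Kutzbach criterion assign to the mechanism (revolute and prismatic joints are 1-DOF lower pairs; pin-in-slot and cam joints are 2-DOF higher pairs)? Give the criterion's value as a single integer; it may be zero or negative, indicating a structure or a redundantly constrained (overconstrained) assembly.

M = 5

[1;0;0] (link 0 is ground)
L+ [2;0;0]
C(0,1)∈J2 [2;0;1]
L+ [3;0;1]
L+ [4;0;1]
R(0,2)∈J1 [4;1;1]
C(3,2)∈J2 [4;1;2]
L+ [5;1;2]
L+ [6;1;2]
C(5,4)∈J2 [6;1;3]
P(5,0)∈J1 [6;2;3]
C(5,1)∈J2 [6;2;4]
R(4,0)∈J1 [6;3;4]
mobility = 15 − 6 − 4 = 5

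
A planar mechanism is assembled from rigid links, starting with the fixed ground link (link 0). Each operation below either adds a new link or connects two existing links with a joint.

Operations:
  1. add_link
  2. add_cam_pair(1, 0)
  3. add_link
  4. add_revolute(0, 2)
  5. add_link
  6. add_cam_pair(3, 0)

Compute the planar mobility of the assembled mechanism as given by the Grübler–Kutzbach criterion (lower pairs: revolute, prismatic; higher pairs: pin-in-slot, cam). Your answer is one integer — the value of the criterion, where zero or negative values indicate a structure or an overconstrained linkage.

M = 5

[1;0;0] (link 0 is ground)
L+ [2;0;0]
C(1,0)∈J2 [2;0;1]
L+ [3;0;1]
R(0,2)∈J1 [3;1;1]
L+ [4;1;1]
C(3,0)∈J2 [4;1;2]
mobility = 9 − 2 − 2 = 5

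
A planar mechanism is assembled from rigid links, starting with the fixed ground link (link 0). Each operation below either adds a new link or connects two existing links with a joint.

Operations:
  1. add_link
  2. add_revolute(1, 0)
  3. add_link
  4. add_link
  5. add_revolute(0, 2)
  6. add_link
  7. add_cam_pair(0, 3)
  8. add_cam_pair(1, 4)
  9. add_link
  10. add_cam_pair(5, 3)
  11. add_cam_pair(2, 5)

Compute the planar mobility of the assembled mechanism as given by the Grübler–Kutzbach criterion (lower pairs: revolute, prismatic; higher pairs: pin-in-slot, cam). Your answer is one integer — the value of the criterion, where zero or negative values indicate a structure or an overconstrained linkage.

L=1 J1=0 J2=0
add link → L=2 J1=0 J2=0
R@1,0 dof=1 J1 → L=2 J1=1 J2=0
add link → L=3 J1=1 J2=0
add link → L=4 J1=1 J2=0
R@0,2 dof=1 J1 → L=4 J1=2 J2=0
add link → L=5 J1=2 J2=0
C@0,3 dof=2 J2 → L=5 J1=2 J2=1
C@1,4 dof=2 J2 → L=5 J1=2 J2=2
add link → L=6 J1=2 J2=2
C@5,3 dof=2 J2 → L=6 J1=2 J2=3
C@2,5 dof=2 J2 → L=6 J1=2 J2=4
M=3(L−1)−2J1−J2=3·5−2·2−4=7

M = 7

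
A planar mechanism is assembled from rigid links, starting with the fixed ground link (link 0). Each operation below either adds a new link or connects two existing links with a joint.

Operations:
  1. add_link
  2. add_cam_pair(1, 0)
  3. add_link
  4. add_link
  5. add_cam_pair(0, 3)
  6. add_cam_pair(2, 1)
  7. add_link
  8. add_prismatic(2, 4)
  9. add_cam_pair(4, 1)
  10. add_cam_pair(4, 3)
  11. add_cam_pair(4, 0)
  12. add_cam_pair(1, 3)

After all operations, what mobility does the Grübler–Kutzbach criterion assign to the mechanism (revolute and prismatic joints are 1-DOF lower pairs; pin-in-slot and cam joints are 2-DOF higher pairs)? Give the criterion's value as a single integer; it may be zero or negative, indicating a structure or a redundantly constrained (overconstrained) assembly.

L=1 J1=0 J2=0
add link → L=2 J1=0 J2=0
C@1,0 dof=2 J2 → L=2 J1=0 J2=1
add link → L=3 J1=0 J2=1
add link → L=4 J1=0 J2=1
C@0,3 dof=2 J2 → L=4 J1=0 J2=2
C@2,1 dof=2 J2 → L=4 J1=0 J2=3
add link → L=5 J1=0 J2=3
P@2,4 dof=1 J1 → L=5 J1=1 J2=3
C@4,1 dof=2 J2 → L=5 J1=1 J2=4
C@4,3 dof=2 J2 → L=5 J1=1 J2=5
C@4,0 dof=2 J2 → L=5 J1=1 J2=6
C@1,3 dof=2 J2 → L=5 J1=1 J2=7
M=3(L−1)−2J1−J2=3·4−2·1−7=3

M = 3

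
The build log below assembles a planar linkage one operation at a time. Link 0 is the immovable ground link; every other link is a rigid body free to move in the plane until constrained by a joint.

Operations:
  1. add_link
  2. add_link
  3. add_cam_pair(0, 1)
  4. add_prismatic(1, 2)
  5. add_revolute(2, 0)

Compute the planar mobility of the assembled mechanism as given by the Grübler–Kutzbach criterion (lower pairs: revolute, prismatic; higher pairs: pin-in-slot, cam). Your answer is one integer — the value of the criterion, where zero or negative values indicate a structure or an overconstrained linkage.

M = 1

ground; <1,0,0>
#1 <2,0,0>
#2 <3,0,0>
C:0↔1 J2 <3,0,1>
P:1↔2 J1 <3,1,1>
R:2↔0 J1 <3,2,1>
3×2 − 2×2 − 1×1 = 1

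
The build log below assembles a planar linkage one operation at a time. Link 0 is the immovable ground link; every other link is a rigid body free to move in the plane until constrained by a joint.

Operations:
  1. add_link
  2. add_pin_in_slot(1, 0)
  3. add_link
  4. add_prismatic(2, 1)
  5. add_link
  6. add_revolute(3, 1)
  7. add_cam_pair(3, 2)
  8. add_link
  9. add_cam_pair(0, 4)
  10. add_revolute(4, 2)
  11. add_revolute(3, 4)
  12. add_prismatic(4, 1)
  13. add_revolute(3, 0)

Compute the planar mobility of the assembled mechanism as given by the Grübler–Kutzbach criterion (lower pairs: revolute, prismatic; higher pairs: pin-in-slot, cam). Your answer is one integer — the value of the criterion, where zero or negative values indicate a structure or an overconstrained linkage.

M = -3

(L,J1,J2)=(1,0,0); link0 fixed
link1: (2,0,0)
PS 1-0 [J2]: (2,0,1)
link2: (3,0,1)
P 2-1 [J1]: (3,1,1)
link3: (4,1,1)
R 3-1 [J1]: (4,2,1)
C 3-2 [J2]: (4,2,2)
link4: (5,2,2)
C 0-4 [J2]: (5,2,3)
R 4-2 [J1]: (5,3,3)
R 3-4 [J1]: (5,4,3)
P 4-1 [J1]: (5,5,3)
R 3-0 [J1]: (5,6,3)
Grübler: 3·4 − 2·6 − 3 = -3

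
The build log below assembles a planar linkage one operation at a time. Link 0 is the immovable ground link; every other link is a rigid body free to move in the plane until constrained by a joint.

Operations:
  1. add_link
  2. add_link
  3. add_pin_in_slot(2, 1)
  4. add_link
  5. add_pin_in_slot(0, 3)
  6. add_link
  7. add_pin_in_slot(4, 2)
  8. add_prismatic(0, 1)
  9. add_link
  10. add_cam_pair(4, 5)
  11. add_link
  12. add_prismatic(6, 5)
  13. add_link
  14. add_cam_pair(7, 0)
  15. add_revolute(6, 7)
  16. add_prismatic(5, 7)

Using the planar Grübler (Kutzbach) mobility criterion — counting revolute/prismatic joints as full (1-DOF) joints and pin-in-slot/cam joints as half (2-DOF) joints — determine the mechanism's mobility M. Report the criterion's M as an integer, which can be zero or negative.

M = 8

L=1 J1=0 J2=0
add link → L=2 J1=0 J2=0
add link → L=3 J1=0 J2=0
PS@2,1 dof=2 J2 → L=3 J1=0 J2=1
add link → L=4 J1=0 J2=1
PS@0,3 dof=2 J2 → L=4 J1=0 J2=2
add link → L=5 J1=0 J2=2
PS@4,2 dof=2 J2 → L=5 J1=0 J2=3
P@0,1 dof=1 J1 → L=5 J1=1 J2=3
add link → L=6 J1=1 J2=3
C@4,5 dof=2 J2 → L=6 J1=1 J2=4
add link → L=7 J1=1 J2=4
P@6,5 dof=1 J1 → L=7 J1=2 J2=4
add link → L=8 J1=2 J2=4
C@7,0 dof=2 J2 → L=8 J1=2 J2=5
R@6,7 dof=1 J1 → L=8 J1=3 J2=5
P@5,7 dof=1 J1 → L=8 J1=4 J2=5
M=3(L−1)−2J1−J2=3·7−2·4−5=8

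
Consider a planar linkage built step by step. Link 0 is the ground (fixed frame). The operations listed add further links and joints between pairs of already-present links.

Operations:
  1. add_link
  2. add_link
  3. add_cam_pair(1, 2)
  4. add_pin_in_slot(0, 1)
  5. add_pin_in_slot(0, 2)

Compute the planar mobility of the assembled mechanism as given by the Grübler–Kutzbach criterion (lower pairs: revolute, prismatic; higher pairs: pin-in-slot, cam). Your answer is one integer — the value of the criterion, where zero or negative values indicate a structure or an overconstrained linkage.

M = 3

[1;0;0] (link 0 is ground)
L+ [2;0;0]
L+ [3;0;0]
C(1,2)∈J2 [3;0;1]
PS(0,1)∈J2 [3;0;2]
PS(0,2)∈J2 [3;0;3]
mobility = 6 − 0 − 3 = 3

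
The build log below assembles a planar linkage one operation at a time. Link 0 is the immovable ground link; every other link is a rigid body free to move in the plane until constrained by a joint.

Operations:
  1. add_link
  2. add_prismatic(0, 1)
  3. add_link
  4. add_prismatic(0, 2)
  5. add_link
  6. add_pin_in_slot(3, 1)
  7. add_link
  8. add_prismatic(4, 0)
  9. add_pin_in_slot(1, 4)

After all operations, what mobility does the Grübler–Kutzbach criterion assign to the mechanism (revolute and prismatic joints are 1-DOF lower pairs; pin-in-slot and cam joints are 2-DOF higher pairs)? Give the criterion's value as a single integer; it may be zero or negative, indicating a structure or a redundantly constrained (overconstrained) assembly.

L=1 J1=0 J2=0
add link → L=2 J1=0 J2=0
P@0,1 dof=1 J1 → L=2 J1=1 J2=0
add link → L=3 J1=1 J2=0
P@0,2 dof=1 J1 → L=3 J1=2 J2=0
add link → L=4 J1=2 J2=0
PS@3,1 dof=2 J2 → L=4 J1=2 J2=1
add link → L=5 J1=2 J2=1
P@4,0 dof=1 J1 → L=5 J1=3 J2=1
PS@1,4 dof=2 J2 → L=5 J1=3 J2=2
M=3(L−1)−2J1−J2=3·4−2·3−2=4

M = 4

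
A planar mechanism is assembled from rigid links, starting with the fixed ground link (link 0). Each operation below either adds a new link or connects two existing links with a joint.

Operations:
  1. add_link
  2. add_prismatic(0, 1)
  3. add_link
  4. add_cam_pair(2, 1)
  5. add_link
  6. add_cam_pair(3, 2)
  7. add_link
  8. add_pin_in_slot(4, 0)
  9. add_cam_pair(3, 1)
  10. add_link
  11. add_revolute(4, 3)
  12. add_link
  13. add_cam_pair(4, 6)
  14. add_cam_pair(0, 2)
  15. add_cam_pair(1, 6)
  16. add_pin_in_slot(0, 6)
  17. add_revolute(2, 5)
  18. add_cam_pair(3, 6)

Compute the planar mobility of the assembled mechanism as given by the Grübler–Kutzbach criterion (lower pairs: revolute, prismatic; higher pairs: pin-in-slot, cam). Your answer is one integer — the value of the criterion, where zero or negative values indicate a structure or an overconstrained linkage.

M = 3

[1;0;0] (link 0 is ground)
L+ [2;0;0]
P(0,1)∈J1 [2;1;0]
L+ [3;1;0]
C(2,1)∈J2 [3;1;1]
L+ [4;1;1]
C(3,2)∈J2 [4;1;2]
L+ [5;1;2]
PS(4,0)∈J2 [5;1;3]
C(3,1)∈J2 [5;1;4]
L+ [6;1;4]
R(4,3)∈J1 [6;2;4]
L+ [7;2;4]
C(4,6)∈J2 [7;2;5]
C(0,2)∈J2 [7;2;6]
C(1,6)∈J2 [7;2;7]
PS(0,6)∈J2 [7;2;8]
R(2,5)∈J1 [7;3;8]
C(3,6)∈J2 [7;3;9]
mobility = 18 − 6 − 9 = 3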